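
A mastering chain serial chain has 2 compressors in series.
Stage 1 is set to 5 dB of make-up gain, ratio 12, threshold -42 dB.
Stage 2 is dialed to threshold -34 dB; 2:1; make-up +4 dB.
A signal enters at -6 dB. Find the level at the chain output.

Stage 1: 36 dB above -42 dB, reduced 12:1 to 3 dB above → -39 dB; +5 dB make-up → -34 dB.
Stage 2: -34 dB ≤ -34 dB, so stage 2 doesn't engage; make-up brings it to -30 dB.

-30 dB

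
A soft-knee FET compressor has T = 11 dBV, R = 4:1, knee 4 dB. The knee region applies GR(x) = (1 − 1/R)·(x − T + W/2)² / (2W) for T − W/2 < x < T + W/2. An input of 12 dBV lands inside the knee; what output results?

x − T + W/2 = 12 − 11 + 2 = 3.
GR = (1 − 1/4) × 3² / 8 = 0.75 × 9 / 8 = 0.84375 dB.
Output = 12 − 0.84375 = 11.15625 dBV.

11.15625 dBV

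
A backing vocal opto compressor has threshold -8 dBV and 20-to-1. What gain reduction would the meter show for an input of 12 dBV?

19 dB

12 dBV exceeds the threshold by 20 dB.
A 20:1 ratio leaves 1 dB of that excess.
GR = overshoot in − overshoot out = 20 − 1 = 19 dB.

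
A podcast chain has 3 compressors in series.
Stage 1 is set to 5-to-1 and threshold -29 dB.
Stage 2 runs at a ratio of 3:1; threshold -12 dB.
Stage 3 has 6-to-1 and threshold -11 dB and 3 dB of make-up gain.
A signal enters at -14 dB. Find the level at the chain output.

Stage 1: 15 dB above -29 dB, reduced 5:1 to 3 dB above → -26 dB.
Stage 2: below threshold (-26 ≤ -12); passes unchanged; output -26 dB.
Stage 3: -26 dB is at or below the -11 dB threshold — no compression; make-up brings it to -23 dB.

-23 dB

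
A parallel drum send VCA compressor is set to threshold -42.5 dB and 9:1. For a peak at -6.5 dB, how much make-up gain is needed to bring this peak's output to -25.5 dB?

13 dB

Without make-up, output = threshold + overshoot/9 = -42.5 + 4 = -38.5 dB.
Gap to target: 13 dB.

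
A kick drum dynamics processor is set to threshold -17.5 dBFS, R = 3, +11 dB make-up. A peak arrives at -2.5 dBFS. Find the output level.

-2.5 dBFS sits 15 dB over threshold.
The 15 dB excess becomes 5 dB after 3:1 reduction.
Output = -17.5 + 5 = -12.5 dBFS; make-up adds 11 dB, giving -1.5 dBFS.

-1.5 dBFS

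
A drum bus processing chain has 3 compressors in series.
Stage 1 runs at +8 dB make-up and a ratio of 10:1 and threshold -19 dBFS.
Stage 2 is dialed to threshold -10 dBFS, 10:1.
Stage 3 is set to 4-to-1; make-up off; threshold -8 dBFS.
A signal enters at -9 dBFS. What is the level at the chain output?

Stage 1: 10 dB above -19 dBFS, reduced 10:1 to 1 dB above → -18 dBFS; +8 dB make-up → -10 dBFS.
Stage 2: -10 dBFS is at or below the -10 dBFS threshold — no compression; output -10 dBFS.
Stage 3: -10 dBFS ≤ -8 dBFS, so stage 3 doesn't engage; output -10 dBFS.

-10 dBFS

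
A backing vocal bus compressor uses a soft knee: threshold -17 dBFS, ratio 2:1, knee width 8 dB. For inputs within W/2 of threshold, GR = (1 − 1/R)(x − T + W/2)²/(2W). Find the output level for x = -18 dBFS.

-18.28125 dBFS

x − T + W/2 = -18 − (-17) + 4 = 3.
GR = (1 − 1/2) × 3² / 16 = 0.5 × 9 / 16 = 0.28125 dB.
Output = -18 − 0.28125 = -18.28125 dBFS.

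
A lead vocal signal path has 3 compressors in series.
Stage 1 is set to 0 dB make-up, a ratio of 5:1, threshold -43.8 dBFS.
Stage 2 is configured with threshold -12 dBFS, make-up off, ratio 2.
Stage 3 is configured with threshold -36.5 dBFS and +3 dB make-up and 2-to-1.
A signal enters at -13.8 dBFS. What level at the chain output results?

-34.8 dBFS

Stage 1: 30 dB above -43.8 dBFS, reduced 5:1 to 6 dB above → -37.8 dBFS.
Stage 2: below threshold (-37.8 ≤ -12); passes unchanged; output -37.8 dBFS.
Stage 3: -37.8 dBFS is at or below the -36.5 dBFS threshold — no compression; make-up brings it to -34.8 dBFS.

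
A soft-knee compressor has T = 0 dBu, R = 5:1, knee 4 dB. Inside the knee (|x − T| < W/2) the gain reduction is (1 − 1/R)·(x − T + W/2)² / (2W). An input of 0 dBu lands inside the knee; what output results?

x − T + W/2 = 0 − 0 + 2 = 2.
GR = (1 − 1/5) × 2² / 8 = 0.8 × 4 / 8 = 0.4 dB.
Output = 0 − 0.4 = -0.4 dBu.

-0.4 dBu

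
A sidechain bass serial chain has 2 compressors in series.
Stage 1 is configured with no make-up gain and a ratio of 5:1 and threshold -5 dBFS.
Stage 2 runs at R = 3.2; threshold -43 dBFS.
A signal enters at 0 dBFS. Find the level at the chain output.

-30.8125 dBFS

Stage 1: 0 dBFS is 5 dB over -5 dBFS; at 5:1 that becomes 1 dB over, giving -4 dBFS.
Stage 2: -4 dBFS is 39 dB over -43 dBFS; at 3.2:1 that becomes 12.1875 dB over, giving -30.8125 dBFS.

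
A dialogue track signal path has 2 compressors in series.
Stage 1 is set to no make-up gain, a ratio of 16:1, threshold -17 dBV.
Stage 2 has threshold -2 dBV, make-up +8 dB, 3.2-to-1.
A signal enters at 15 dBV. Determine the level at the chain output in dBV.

-7 dBV

Stage 1: overshoot 32 dB → 32/16 = 2 dB → -15 dBV.
Stage 2: -15 dBV ≤ -2 dBV, so stage 2 doesn't engage; make-up brings it to -7 dBV.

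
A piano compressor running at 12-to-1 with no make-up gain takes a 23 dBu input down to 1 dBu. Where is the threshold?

-1 dBu

Let T be the threshold. Output overshoot = (input overshoot)/R, so 1 − T = (23 − T)/12.
12·(1 − T) = 23 − T → 11·T = 12 − 23 = -11.
T = -11/11 = -1 dBu.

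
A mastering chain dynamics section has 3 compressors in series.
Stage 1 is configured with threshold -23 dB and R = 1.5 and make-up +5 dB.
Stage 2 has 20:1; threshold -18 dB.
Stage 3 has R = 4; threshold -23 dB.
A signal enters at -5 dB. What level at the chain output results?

Stage 1: -5 dB is 18 dB over -23 dB; at 1.5:1 that becomes 12 dB over, giving -11 dB; +5 dB make-up → -6 dB.
Stage 2: -6 dB is 12 dB over -18 dB; at 20:1 that becomes 0.6 dB over, giving -17.4 dB.
Stage 3: overshoot 5.6 dB → 5.6/4 = 1.4 dB → -21.6 dB.

-21.6 dB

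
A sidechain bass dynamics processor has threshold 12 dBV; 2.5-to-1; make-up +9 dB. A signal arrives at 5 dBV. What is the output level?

14 dBV

5 dBV is 7 dB below the 12 dBV threshold, so no gain reduction is applied.
Make-up gain adds 9 dB: 5 + 9 = 14 dBV.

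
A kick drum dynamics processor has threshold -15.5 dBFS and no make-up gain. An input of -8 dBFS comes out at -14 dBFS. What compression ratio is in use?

5:1

Input overshoot = -8 − (-15.5) = 7.5 dB; output overshoot = -14 − (-15.5) = 1.5 dB.
Ratio = 7.5 / 1.5 = 5.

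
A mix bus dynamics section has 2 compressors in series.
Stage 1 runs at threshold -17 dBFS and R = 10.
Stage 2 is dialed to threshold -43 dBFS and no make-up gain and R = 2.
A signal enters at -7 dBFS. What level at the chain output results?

-29.5 dBFS

Stage 1: overshoot 10 dB → 10/10 = 1 dB → -16 dBFS.
Stage 2: overshoot 27 dB → 27/2 = 13.5 dB → -29.5 dBFS.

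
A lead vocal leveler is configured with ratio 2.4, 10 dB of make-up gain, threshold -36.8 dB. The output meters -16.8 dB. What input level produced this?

-12.8 dB

Before make-up, the level was -16.8 − 10 = -26.8 dB.
The compressed level sits -26.8 − (-36.8) = 10 dB over threshold.
Input overshoot = R × output overshoot = 24 dB → input = -36.8 + 24 = -12.8 dB.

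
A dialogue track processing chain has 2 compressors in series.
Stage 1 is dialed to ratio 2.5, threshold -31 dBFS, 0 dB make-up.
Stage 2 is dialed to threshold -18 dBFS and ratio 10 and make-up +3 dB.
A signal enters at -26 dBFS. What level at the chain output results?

Stage 1: overshoot 5 dB → 5/2.5 = 2 dB → -29 dBFS.
Stage 2: below threshold (-29 ≤ -18); passes unchanged; make-up brings it to -26 dBFS.

-26 dBFS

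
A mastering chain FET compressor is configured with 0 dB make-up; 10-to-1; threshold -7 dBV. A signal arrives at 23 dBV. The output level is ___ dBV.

Overshoot: 23 − (-7) = 30 dB.
The 30 dB excess becomes 3 dB after 10:1 reduction.
Output = -7 + 3 = -4 dBV.

-4 dBV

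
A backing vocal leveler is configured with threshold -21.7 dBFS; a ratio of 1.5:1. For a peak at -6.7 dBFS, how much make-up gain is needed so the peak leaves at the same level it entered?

5 dB

Overshoot 15 dB → 15/1.5 = 10 dB after compression, so the compressed level is -21.7 + 10 = -11.7 dBFS.
Make-up = target − compressed = -6.7 − (-11.7) = 5 dB.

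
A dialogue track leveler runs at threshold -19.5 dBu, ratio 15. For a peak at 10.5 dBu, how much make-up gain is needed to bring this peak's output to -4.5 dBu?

The peak compresses to -19.5 + 30/15 = -17.5 dBu.
To reach -4.5 dBu requires -4.5 − (-17.5) = 13 dB of make-up.

13 dB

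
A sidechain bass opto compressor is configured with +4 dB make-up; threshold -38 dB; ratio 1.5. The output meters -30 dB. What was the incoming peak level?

-32 dB

Remove make-up: -30 − 4 = -34 dB.
The compressed level sits -34 − (-38) = 4 dB over threshold.
Before 1.5:1 compression the overshoot was 4 × 1.5 = 6 dB, so input = -38 + 6 = -32 dB.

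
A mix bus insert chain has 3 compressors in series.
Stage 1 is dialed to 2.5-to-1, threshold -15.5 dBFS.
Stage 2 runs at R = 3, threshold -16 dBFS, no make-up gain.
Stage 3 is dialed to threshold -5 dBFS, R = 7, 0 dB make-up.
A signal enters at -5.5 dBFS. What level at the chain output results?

Stage 1: 10 dB above -15.5 dBFS, reduced 2.5:1 to 4 dB above → -11.5 dBFS.
Stage 2: -11.5 dBFS is 4.5 dB over -16 dBFS; at 3:1 that becomes 1.5 dB over, giving -14.5 dBFS.
Stage 3: below threshold (-14.5 ≤ -5); passes unchanged; output -14.5 dBFS.

-14.5 dBFS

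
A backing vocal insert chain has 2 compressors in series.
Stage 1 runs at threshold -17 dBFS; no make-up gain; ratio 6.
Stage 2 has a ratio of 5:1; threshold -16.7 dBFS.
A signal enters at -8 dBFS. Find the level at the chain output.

Stage 1: 9 dB above -17 dBFS, reduced 6:1 to 1.5 dB above → -15.5 dBFS.
Stage 2: -15.5 dBFS is 1.2 dB over -16.7 dBFS; at 5:1 that becomes 0.24 dB over, giving -16.46 dBFS.

-16.46 dBFS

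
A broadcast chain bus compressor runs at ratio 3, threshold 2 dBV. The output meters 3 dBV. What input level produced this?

Post-compression overshoot = 3 − 2 = 1 dB.
Undo the ratio: input overshoot = 1 × 3 = 3 dB, giving input = 5 dBV.

5 dBV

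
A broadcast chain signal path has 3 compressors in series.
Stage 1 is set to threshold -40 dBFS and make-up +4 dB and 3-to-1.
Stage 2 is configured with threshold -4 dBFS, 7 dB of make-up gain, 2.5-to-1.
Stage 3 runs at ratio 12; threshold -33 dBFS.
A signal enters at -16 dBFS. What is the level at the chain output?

Stage 1: overshoot 24 dB → 24/3 = 8 dB → -32 dBFS; +4 dB make-up → -28 dBFS.
Stage 2: -28 dBFS is at or below the -4 dBFS threshold — no compression; make-up brings it to -21 dBFS.
Stage 3: overshoot 12 dB → 12/12 = 1 dB → -32 dBFS.

-32 dBFS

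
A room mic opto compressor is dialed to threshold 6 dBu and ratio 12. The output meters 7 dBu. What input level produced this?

18 dBu

Post-compression overshoot = 7 − 6 = 1 dB.
Input overshoot = R × output overshoot = 12 dB → input = 6 + 12 = 18 dBu.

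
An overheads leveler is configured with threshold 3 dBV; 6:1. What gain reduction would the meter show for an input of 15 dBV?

15 dBV exceeds the threshold by 12 dB.
A 6:1 ratio leaves 2 dB of that excess.
GR = overshoot in − overshoot out = 12 − 2 = 10 dB.

10 dB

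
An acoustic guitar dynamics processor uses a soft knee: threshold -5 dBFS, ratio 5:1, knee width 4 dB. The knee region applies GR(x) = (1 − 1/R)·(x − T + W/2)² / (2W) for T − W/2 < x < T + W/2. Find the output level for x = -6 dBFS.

x − T + W/2 = -6 − (-5) + 2 = 1.
GR = (1 − 1/5) × 1² / 8 = 0.8 × 1 / 8 = 0.1 dB.
Output = -6 − 0.1 = -6.1 dBFS.

-6.1 dBFS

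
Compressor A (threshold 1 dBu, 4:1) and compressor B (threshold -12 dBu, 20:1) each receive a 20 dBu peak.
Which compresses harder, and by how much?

A: 19 dB over, compressed to 4.75 dB over, so 14.25 dB of GR.
B: 32 dB over, compressed to 1.6 dB over, so 30.4 dB of GR.
B reduces 16.15 dB more.

B, by 16.15 dB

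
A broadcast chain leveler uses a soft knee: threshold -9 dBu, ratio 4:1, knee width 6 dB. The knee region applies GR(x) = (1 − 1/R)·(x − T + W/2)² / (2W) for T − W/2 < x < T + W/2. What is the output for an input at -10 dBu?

-10.25 dBu

x − T + W/2 = -10 − (-9) + 3 = 2.
GR = (1 − 1/4) × 2² / 12 = 0.75 × 4 / 12 = 0.25 dB.
Output = -10 − 0.25 = -10.25 dBu.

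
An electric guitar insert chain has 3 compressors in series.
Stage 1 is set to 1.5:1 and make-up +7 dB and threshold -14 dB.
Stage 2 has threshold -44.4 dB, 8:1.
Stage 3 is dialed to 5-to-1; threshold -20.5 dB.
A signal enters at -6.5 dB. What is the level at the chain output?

-39.1 dB

Stage 1: overshoot 7.5 dB → 7.5/1.5 = 5 dB → -9 dB; +7 dB make-up → -2 dB.
Stage 2: 42.4 dB above -44.4 dB, reduced 8:1 to 5.3 dB above → -39.1 dB.
Stage 3: -39.1 dB ≤ -20.5 dB, so stage 3 doesn't engage; output -39.1 dB.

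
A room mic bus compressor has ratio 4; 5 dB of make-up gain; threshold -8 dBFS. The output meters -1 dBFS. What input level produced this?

Before make-up, the level was -1 − 5 = -6 dBFS.
The compressed level sits -6 − (-8) = 2 dB over threshold.
Input overshoot = R × output overshoot = 8 dB → input = -8 + 8 = 0 dBFS.

0 dBFS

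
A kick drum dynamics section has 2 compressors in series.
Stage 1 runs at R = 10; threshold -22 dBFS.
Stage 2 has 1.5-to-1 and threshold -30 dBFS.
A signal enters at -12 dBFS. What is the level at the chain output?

-24 dBFS

Stage 1: overshoot 10 dB → 10/10 = 1 dB → -21 dBFS.
Stage 2: overshoot 9 dB → 9/1.5 = 6 dB → -24 dBFS.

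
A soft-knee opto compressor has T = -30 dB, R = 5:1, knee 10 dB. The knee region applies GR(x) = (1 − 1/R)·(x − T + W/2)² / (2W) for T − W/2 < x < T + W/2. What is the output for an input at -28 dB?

x − T + W/2 = -28 − (-30) + 5 = 7.
GR = (1 − 1/5) × 7² / 20 = 0.8 × 49 / 20 = 1.96 dB.
Output = -28 − 1.96 = -29.96 dB.

-29.96 dB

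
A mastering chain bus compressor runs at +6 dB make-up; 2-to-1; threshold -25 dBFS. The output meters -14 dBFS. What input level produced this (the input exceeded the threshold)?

Before make-up, the level was -14 − 6 = -20 dBFS.
The compressed level sits -20 − (-25) = 5 dB over threshold.
Undo the ratio: input overshoot = 5 × 2 = 10 dB, giving input = -15 dBFS.

-15 dBFS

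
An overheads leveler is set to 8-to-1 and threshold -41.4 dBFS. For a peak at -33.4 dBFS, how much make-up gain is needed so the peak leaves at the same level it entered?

The peak compresses to -41.4 + 8/8 = -40.4 dBFS.
To reach -33.4 dBFS requires -33.4 − (-40.4) = 7 dB of make-up.

7 dB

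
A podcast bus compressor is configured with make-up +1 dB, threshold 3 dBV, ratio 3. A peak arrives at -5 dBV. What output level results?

-5 dBV is 8 dB below the 3 dBV threshold, so no gain reduction is applied.
Make-up gain adds 1 dB: -5 + 1 = -4 dBV.

-4 dBV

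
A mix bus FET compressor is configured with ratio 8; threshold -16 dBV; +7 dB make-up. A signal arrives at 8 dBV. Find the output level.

The input is 24 dB above the -16 dBV threshold.
At 8:1 the overshoot is divided by 8, leaving 3 dB above threshold.
So the level is -16 + 3 = -13 dBV; make-up adds 7 dB, giving -6 dBV.

-6 dBV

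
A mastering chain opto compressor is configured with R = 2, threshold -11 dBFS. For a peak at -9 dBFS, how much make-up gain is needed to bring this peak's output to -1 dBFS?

The peak compresses to -11 + 2/2 = -10 dBFS.
To reach -1 dBFS requires -1 − (-10) = 9 dB of make-up.

9 dB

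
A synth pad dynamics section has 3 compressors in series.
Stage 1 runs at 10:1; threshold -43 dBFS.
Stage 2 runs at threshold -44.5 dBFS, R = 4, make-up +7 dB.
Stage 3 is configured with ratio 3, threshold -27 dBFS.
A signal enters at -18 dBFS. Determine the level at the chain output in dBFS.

-36.5 dBFS

Stage 1: 25 dB above -43 dBFS, reduced 10:1 to 2.5 dB above → -40.5 dBFS.
Stage 2: overshoot 4 dB → 4/4 = 1 dB → -43.5 dBFS; +7 dB make-up → -36.5 dBFS.
Stage 3: -36.5 dBFS is at or below the -27 dBFS threshold — no compression; output -36.5 dBFS.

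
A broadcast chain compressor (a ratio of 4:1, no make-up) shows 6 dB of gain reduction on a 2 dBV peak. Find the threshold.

Input is 8 dB above T (since output overshoot × R = input overshoot: (-4 − T)·4 = 2 − T gives T = -6 dBV).
Check: -6 + (2 − (-6))/4 = -6 + 2 = -4 dBV. ✓

-6 dBV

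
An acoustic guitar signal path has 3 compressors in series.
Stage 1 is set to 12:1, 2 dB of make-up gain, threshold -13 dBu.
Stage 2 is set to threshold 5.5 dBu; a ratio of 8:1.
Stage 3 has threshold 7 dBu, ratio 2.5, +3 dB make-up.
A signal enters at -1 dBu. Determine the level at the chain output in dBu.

Stage 1: overshoot 12 dB → 12/12 = 1 dB → -12 dBu; +2 dB make-up → -10 dBu.
Stage 2: -10 dBu ≤ 5.5 dBu, so stage 2 doesn't engage; output -10 dBu.
Stage 3: -10 dBu ≤ 7 dBu, so stage 3 doesn't engage; make-up brings it to -7 dBu.

-7 dBu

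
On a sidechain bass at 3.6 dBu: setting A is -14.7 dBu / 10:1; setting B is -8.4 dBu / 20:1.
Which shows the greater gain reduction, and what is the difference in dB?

A, by 5.07 dB

A: GR = 18.3 − 18.3/10 = 16.47 dB.
B: GR = 12 − 12/20 = 11.4 dB.
A applies 5.07 dB more gain reduction.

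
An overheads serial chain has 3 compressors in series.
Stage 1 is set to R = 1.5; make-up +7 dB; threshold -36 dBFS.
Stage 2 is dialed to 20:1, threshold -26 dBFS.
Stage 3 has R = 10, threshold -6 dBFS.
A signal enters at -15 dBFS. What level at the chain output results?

Stage 1: -15 dBFS is 21 dB over -36 dBFS; at 1.5:1 that becomes 14 dB over, giving -22 dBFS; +7 dB make-up → -15 dBFS.
Stage 2: -15 dBFS is 11 dB over -26 dBFS; at 20:1 that becomes 0.55 dB over, giving -25.45 dBFS.
Stage 3: below threshold (-25.45 ≤ -6); passes unchanged; output -25.45 dBFS.

-25.45 dBFS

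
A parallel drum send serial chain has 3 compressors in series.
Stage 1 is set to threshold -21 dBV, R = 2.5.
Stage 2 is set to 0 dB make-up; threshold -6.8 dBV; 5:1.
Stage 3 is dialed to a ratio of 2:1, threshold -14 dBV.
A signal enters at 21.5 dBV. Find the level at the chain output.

Stage 1: overshoot 42.5 dB → 42.5/2.5 = 17 dB → -4 dBV.
Stage 2: 2.8 dB above -6.8 dBV, reduced 5:1 to 0.56 dB above → -6.24 dBV.
Stage 3: 7.76 dB above -14 dBV, reduced 2:1 to 3.88 dB above → -10.12 dBV.

-10.12 dBV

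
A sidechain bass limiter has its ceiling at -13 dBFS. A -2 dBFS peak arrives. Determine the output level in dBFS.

-13 dBFS

At ∞:1, everything above -13 dBFS is held at the ceiling.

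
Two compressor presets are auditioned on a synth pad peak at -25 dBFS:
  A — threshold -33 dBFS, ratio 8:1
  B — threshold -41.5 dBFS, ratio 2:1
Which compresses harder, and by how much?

A: 8 dB over, compressed to 1 dB over, so 7 dB of GR.
B: 16.5 dB over, compressed to 8.25 dB over, so 8.25 dB of GR.
Difference: 1.25 dB in favour of B.

B, by 1.25 dB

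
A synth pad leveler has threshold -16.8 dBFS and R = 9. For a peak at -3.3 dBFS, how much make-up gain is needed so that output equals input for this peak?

12 dB

The peak compresses to -16.8 + 13.5/9 = -15.3 dBFS.
To reach -3.3 dBFS requires -3.3 − (-15.3) = 12 dB of make-up.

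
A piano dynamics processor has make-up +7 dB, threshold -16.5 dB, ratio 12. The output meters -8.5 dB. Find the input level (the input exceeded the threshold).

-4.5 dB

Stripping the +7 dB make-up gives -15.5 dB at the gain stage.
That's 1 dB above the -16.5 dB threshold.
Input overshoot = R × output overshoot = 12 dB → input = -16.5 + 12 = -4.5 dB.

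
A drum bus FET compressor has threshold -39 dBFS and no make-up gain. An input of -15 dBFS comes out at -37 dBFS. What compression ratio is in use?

12:1

Input overshoot = -15 − (-39) = 24 dB; output overshoot = -37 − (-39) = 2 dB.
Ratio = 24 / 2 = 12.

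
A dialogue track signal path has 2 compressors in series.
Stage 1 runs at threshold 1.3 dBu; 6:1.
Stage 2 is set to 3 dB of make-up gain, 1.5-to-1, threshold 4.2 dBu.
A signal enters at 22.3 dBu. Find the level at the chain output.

Stage 1: 22.3 dBu is 21 dB over 1.3 dBu; at 6:1 that becomes 3.5 dB over, giving 4.8 dBu.
Stage 2: 4.8 dBu is 0.6 dB over 4.2 dBu; at 1.5:1 that becomes 0.4 dB over, giving 4.6 dBu; +3 dB make-up → 7.6 dBu.

7.6 dBu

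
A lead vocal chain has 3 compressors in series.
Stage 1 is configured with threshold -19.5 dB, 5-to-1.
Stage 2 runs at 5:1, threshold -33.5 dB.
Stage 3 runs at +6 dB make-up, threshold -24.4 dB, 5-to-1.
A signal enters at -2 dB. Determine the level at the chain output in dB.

Stage 1: 17.5 dB above -19.5 dB, reduced 5:1 to 3.5 dB above → -16 dB.
Stage 2: -16 dB is 17.5 dB over -33.5 dB; at 5:1 that becomes 3.5 dB over, giving -30 dB.
Stage 3: below threshold (-30 ≤ -24.4); passes unchanged; make-up brings it to -24 dB.

-24 dB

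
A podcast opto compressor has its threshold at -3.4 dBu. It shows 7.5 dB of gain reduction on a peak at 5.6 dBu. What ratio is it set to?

6:1

Input overshoot = 5.6 − (-3.4) = 9 dB.
Output overshoot = 9 − 7.5 = 1.5 dB.
Ratio = input overshoot / output overshoot = 9 / 1.5 = 6.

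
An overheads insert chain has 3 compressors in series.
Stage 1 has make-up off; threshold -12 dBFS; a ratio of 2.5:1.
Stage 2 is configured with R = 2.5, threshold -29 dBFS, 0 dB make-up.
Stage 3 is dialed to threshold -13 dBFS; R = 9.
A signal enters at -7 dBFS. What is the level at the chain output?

Stage 1: overshoot 5 dB → 5/2.5 = 2 dB → -10 dBFS.
Stage 2: 19 dB above -29 dBFS, reduced 2.5:1 to 7.6 dB above → -21.4 dBFS.
Stage 3: -21.4 dBFS ≤ -13 dBFS, so stage 3 doesn't engage; output -21.4 dBFS.

-21.4 dBFS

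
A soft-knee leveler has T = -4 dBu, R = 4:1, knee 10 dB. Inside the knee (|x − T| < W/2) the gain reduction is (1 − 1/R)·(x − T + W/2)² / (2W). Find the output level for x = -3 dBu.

x − T + W/2 = -3 − (-4) + 5 = 6.
GR = (1 − 1/4) × 6² / 20 = 0.75 × 36 / 20 = 1.35 dB.
Output = -3 − 1.35 = -4.35 dBu.

-4.35 dBu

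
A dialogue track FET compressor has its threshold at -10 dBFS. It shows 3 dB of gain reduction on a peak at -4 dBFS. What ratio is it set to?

2:1

Input overshoot = -4 − (-10) = 6 dB.
Output overshoot = 6 − 3 = 3 dB.
Ratio = input overshoot / output overshoot = 6 / 3 = 2.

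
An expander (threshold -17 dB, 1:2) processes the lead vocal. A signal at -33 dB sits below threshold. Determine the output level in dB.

-49 dB

Undershoot = (-17) − (-33) = 16 dB.
At 1:2, that expands to 32 dB under threshold.
Output = -17 − 32 = -49 dB.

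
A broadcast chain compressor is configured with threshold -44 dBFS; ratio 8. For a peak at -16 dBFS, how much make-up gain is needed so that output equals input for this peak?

24.5 dB

The peak compresses to -44 + 28/8 = -40.5 dBFS.
To reach -16 dBFS requires -16 − (-40.5) = 24.5 dB of make-up.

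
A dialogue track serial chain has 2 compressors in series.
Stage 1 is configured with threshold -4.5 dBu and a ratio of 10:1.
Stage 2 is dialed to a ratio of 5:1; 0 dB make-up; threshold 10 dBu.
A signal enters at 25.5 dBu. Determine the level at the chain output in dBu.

-1.5 dBu

Stage 1: 30 dB above -4.5 dBu, reduced 10:1 to 3 dB above → -1.5 dBu.
Stage 2: -1.5 dBu ≤ 10 dBu, so stage 2 doesn't engage; output -1.5 dBu.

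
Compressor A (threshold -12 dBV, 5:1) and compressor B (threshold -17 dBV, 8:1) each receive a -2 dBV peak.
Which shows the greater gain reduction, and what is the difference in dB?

A: overshoot 10 dB → output overshoot 2 dB → GR 8 dB.
B: overshoot 15 dB → output overshoot 1.875 dB → GR 13.125 dB.
B reduces 5.125 dB more.

B, by 5.125 dB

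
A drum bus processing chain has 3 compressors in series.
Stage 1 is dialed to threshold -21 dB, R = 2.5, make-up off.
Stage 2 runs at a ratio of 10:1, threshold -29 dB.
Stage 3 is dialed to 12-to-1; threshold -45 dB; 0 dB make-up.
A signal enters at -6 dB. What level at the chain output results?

Stage 1: overshoot 15 dB → 15/2.5 = 6 dB → -15 dB.
Stage 2: overshoot 14 dB → 14/10 = 1.4 dB → -27.6 dB.
Stage 3: -27.6 dB is 17.4 dB over -45 dB; at 12:1 that becomes 1.45 dB over, giving -43.55 dB.

-43.55 dB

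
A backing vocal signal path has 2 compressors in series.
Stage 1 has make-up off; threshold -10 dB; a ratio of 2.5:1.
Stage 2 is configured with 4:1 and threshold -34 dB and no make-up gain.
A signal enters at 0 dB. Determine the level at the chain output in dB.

Stage 1: 10 dB above -10 dB, reduced 2.5:1 to 4 dB above → -6 dB.
Stage 2: overshoot 28 dB → 28/4 = 7 dB → -27 dB.

-27 dB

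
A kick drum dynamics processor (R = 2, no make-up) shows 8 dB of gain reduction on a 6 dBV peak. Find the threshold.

Gain reduction = 6 − (-2) = 8 dB; output overshoot = GR / (R − 1) = 8 / 1 = 8 dB.
Threshold = output − output overshoot = -2 − 8 = -10 dBV.

-10 dBV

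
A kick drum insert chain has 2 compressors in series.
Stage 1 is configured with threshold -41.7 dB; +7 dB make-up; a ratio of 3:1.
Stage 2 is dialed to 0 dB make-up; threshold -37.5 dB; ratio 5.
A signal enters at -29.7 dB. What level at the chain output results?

-36.14 dB

Stage 1: 12 dB above -41.7 dB, reduced 3:1 to 4 dB above → -37.7 dB; +7 dB make-up → -30.7 dB.
Stage 2: 6.8 dB above -37.5 dB, reduced 5:1 to 1.36 dB above → -36.14 dB.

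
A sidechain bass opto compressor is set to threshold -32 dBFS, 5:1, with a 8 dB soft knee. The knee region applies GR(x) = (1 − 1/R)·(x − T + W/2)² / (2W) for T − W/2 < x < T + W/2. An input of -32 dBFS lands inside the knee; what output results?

x − T + W/2 = -32 − (-32) + 4 = 4.
GR = (1 − 1/5) × 4² / 16 = 0.8 × 16 / 16 = 0.8 dB.
Output = -32 − 0.8 = -32.8 dBFS.

-32.8 dBFS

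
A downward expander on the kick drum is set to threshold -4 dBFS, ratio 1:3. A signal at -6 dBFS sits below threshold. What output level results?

-10 dBFS

Undershoot = (-4) − (-6) = 2 dB.
At 1:3, that expands to 6 dB under threshold.
Output = -4 − 6 = -10 dBFS.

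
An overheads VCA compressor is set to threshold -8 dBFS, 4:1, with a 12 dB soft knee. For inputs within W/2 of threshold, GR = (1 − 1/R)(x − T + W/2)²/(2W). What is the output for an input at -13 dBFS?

-13.03125 dBFS

x − T + W/2 = -13 − (-8) + 6 = 1.
GR = (1 − 1/4) × 1² / 24 = 0.75 × 1 / 24 = 0.03125 dB.
Output = -13 − 0.03125 = -13.03125 dBFS.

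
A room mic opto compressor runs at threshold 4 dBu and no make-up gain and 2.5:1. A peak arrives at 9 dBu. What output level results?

The input is 5 dB above the 4 dBu threshold.
2.5:1 compression reduces that to 5/2.5 = 2 dB over.
Output = 4 + 2 = 6 dBu.

6 dBu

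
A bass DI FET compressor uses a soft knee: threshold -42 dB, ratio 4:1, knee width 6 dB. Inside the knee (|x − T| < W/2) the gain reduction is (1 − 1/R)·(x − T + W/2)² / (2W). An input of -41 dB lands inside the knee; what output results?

-42 dB

x − T + W/2 = -41 − (-42) + 3 = 4.
GR = (1 − 1/4) × 4² / 12 = 0.75 × 16 / 12 = 1 dB.
Output = -41 − 1 = -42 dB.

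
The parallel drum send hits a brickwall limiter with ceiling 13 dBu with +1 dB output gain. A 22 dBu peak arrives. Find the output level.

14 dBu

At ∞:1, everything above 13 dBu is held at the ceiling.
Output gain then adds 1 dB: 13 + 1 = 14 dBu.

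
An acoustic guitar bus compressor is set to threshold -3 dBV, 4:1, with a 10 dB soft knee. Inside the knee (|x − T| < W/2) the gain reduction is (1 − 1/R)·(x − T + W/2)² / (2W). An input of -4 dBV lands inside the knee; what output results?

-4.6 dBV

x − T + W/2 = -4 − (-3) + 5 = 4.
GR = (1 − 1/4) × 4² / 20 = 0.75 × 16 / 20 = 0.6 dB.
Output = -4 − 0.6 = -4.6 dBV.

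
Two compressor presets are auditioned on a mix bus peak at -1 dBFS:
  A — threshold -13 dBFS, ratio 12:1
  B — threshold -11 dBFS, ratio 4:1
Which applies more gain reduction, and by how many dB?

A: overshoot 12 dB → output overshoot 1 dB → GR 11 dB.
B: overshoot 10 dB → output overshoot 2.5 dB → GR 7.5 dB.
A applies 3.5 dB more gain reduction.

A, by 3.5 dB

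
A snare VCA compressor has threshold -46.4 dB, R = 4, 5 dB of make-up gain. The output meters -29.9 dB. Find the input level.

-0.4 dB

Remove make-up: -29.9 − 5 = -34.9 dB.
That's 11.5 dB above the -46.4 dB threshold.
Input overshoot = R × output overshoot = 46 dB → input = -46.4 + 46 = -0.4 dB.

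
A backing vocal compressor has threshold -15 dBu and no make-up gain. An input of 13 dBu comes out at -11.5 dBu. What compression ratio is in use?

Input overshoot = 13 − (-15) = 28 dB; output overshoot = -11.5 − (-15) = 3.5 dB.
Ratio = 28 / 3.5 = 8.

8:1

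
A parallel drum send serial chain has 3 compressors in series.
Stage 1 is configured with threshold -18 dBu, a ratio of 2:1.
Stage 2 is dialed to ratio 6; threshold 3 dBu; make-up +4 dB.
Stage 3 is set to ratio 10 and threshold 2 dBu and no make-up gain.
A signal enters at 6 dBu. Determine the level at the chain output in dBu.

Stage 1: overshoot 24 dB → 24/2 = 12 dB → -6 dBu.
Stage 2: -6 dBu ≤ 3 dBu, so stage 2 doesn't engage; make-up brings it to -2 dBu.
Stage 3: -2 dBu is at or below the 2 dBu threshold — no compression; output -2 dBu.

-2 dBu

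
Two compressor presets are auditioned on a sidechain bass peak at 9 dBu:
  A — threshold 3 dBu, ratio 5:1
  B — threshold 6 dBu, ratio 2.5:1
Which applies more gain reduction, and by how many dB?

A, by 3 dB

A: GR = 6 − 6/5 = 4.8 dB.
B: GR = 3 − 3/2.5 = 1.8 dB.
A applies 3 dB more gain reduction.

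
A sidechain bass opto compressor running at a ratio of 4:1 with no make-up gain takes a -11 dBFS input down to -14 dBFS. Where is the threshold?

-15 dBFS

Gain reduction = -11 − (-14) = 3 dB; output overshoot = GR / (R − 1) = 3 / 3 = 1 dB.
Threshold = output − output overshoot = -14 − 1 = -15 dBFS.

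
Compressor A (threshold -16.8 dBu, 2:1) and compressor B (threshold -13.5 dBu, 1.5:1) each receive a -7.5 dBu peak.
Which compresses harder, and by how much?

A: 9.3 dB over, compressed to 4.65 dB over, so 4.65 dB of GR.
B: 6 dB over, compressed to 4 dB over, so 2 dB of GR.
A reduces 2.65 dB more.

A, by 2.65 dB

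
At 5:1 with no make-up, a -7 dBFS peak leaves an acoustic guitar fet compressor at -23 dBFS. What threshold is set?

Gain reduction = -7 − (-23) = 16 dB; output overshoot = GR / (R − 1) = 16 / 4 = 4 dB.
Threshold = output − output overshoot = -23 − 4 = -27 dBFS.

-27 dBFS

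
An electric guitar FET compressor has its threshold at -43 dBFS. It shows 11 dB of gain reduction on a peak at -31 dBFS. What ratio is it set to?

12:1

Input overshoot = -31 − (-43) = 12 dB.
Output overshoot = 12 − 11 = 1 dB.
Ratio = input overshoot / output overshoot = 12 / 1 = 12.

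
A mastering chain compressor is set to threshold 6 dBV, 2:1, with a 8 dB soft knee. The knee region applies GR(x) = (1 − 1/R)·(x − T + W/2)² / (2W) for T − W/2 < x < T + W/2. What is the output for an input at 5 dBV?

x − T + W/2 = 5 − 6 + 4 = 3.
GR = (1 − 1/2) × 3² / 16 = 0.5 × 9 / 16 = 0.28125 dB.
Output = 5 − 0.28125 = 4.71875 dBV.

4.71875 dBV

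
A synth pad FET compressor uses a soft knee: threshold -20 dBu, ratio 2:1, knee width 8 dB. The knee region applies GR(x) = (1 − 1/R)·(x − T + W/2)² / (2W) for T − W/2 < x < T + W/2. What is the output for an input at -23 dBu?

x − T + W/2 = -23 − (-20) + 4 = 1.
GR = (1 − 1/2) × 1² / 16 = 0.5 × 1 / 16 = 0.03125 dB.
Output = -23 − 0.03125 = -23.03125 dBu.

-23.03125 dBu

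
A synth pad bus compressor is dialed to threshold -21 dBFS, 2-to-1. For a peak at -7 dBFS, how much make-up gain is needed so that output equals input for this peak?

7 dB

Overshoot 14 dB → 14/2 = 7 dB after compression, so the compressed level is -21 + 7 = -14 dBFS.
Make-up = target − compressed = -7 − (-14) = 7 dB.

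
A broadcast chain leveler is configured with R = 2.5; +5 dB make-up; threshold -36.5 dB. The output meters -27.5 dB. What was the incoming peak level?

Stripping the +5 dB make-up gives -32.5 dB at the gain stage.
That's 4 dB above the -36.5 dB threshold.
Input overshoot = R × output overshoot = 10 dB → input = -36.5 + 10 = -26.5 dB.

-26.5 dB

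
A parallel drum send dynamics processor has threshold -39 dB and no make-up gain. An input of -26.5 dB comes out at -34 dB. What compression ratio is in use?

Input overshoot = -26.5 − (-39) = 12.5 dB; output overshoot = -34 − (-39) = 5 dB.
Ratio = 12.5 / 5 = 2.5.

2.5:1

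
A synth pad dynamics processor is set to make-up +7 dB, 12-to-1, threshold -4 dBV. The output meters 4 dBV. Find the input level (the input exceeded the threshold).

Before make-up, the level was 4 − 7 = -3 dBV.
The compressed level sits -3 − (-4) = 1 dB over threshold.
Before 12:1 compression the overshoot was 1 × 12 = 12 dB, so input = -4 + 12 = 8 dBV.

8 dBV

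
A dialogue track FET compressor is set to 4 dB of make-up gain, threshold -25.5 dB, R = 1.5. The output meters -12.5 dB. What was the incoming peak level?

-12 dB

Before make-up, the level was -12.5 − 4 = -16.5 dB.
That's 9 dB above the -25.5 dB threshold.
Before 1.5:1 compression the overshoot was 9 × 1.5 = 13.5 dB, so input = -25.5 + 13.5 = -12 dB.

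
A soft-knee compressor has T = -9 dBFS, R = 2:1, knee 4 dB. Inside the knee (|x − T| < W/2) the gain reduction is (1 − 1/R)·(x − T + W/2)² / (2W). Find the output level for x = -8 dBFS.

-8.5625 dBFS

x − T + W/2 = -8 − (-9) + 2 = 3.
GR = (1 − 1/2) × 3² / 8 = 0.5 × 9 / 8 = 0.5625 dB.
Output = -8 − 0.5625 = -8.5625 dBFS.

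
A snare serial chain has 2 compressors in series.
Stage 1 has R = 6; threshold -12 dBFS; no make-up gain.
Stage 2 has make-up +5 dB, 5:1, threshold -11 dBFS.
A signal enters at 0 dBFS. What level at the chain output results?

Stage 1: 0 dBFS is 12 dB over -12 dBFS; at 6:1 that becomes 2 dB over, giving -10 dBFS.
Stage 2: overshoot 1 dB → 1/5 = 0.2 dB → -10.8 dBFS; +5 dB make-up → -5.8 dBFS.

-5.8 dBFS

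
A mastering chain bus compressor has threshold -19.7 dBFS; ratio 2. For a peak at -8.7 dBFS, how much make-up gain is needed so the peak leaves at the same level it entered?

5.5 dB

The peak compresses to -19.7 + 11/2 = -14.2 dBFS.
To reach -8.7 dBFS requires -8.7 − (-14.2) = 5.5 dB of make-up.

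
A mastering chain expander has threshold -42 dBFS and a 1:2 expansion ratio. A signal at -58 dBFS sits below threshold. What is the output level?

The input is 16 dB below the -42 dBFS threshold.
A 1:2 expander multiplies undershoot by 2: 16 × 2 = 32 dB below threshold.
Output = -42 − 32 = -74 dBFS.

-74 dBFS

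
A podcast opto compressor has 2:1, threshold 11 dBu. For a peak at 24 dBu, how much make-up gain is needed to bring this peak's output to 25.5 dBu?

Without make-up, output = threshold + overshoot/2 = 11 + 6.5 = 17.5 dBu.
Gap to target: 8 dB.

8 dB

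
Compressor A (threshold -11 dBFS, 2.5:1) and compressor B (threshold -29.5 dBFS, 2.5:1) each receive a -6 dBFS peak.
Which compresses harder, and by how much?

A: 5 dB over, compressed to 2 dB over, so 3 dB of GR.
B: 23.5 dB over, compressed to 9.4 dB over, so 14.1 dB of GR.
B reduces 11.1 dB more.

B, by 11.1 dB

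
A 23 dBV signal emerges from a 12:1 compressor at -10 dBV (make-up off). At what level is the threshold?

Input is 36 dB above T (since output overshoot × R = input overshoot: (-10 − T)·12 = 23 − T gives T = -13 dBV).
Check: -13 + (23 − (-13))/12 = -13 + 3 = -10 dBV. ✓

-13 dBV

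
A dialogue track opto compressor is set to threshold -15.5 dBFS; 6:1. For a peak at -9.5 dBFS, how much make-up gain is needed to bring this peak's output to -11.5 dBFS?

The peak compresses to -15.5 + 6/6 = -14.5 dBFS.
To reach -11.5 dBFS requires -11.5 − (-14.5) = 3 dB of make-up.

3 dB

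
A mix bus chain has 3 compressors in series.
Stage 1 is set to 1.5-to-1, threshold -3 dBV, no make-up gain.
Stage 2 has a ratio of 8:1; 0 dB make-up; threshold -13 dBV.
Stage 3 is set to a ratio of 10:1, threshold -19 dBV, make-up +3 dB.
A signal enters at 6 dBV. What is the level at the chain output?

Stage 1: 9 dB above -3 dBV, reduced 1.5:1 to 6 dB above → 3 dBV.
Stage 2: 16 dB above -13 dBV, reduced 8:1 to 2 dB above → -11 dBV.
Stage 3: overshoot 8 dB → 8/10 = 0.8 dB → -18.2 dBV; +3 dB make-up → -15.2 dBV.

-15.2 dBV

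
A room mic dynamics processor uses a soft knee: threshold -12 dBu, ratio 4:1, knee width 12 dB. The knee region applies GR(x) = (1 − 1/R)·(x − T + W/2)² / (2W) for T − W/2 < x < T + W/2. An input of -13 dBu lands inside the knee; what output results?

-13.78125 dBu

x − T + W/2 = -13 − (-12) + 6 = 5.
GR = (1 − 1/4) × 5² / 24 = 0.75 × 25 / 24 = 0.78125 dB.
Output = -13 − 0.78125 = -13.78125 dBu.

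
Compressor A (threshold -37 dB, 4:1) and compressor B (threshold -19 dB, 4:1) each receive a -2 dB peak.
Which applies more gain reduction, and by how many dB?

A, by 13.5 dB

A: 35 dB over, compressed to 8.75 dB over, so 26.25 dB of GR.
B: 17 dB over, compressed to 4.25 dB over, so 12.75 dB of GR.
A reduces 13.5 dB more.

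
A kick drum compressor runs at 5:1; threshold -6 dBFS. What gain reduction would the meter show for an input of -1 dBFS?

-1 dBFS exceeds the threshold by 5 dB.
After 5:1 compression the overshoot becomes 5/5 = 1 dB.
GR = overshoot in − overshoot out = 5 − 1 = 4 dB.

4 dB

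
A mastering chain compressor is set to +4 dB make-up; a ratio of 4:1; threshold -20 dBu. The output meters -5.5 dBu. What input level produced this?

22 dBu

Stripping the +4 dB make-up gives -9.5 dBu at the gain stage.
The compressed level sits -9.5 − (-20) = 10.5 dB over threshold.
Input overshoot = R × output overshoot = 42 dB → input = -20 + 42 = 22 dBu.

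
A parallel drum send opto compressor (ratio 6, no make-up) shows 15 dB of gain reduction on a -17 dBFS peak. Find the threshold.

Input is 18 dB above T (since output overshoot × R = input overshoot: (-32 − T)·6 = -17 − T gives T = -35 dBFS).
Check: -35 + (-17 − (-35))/6 = -35 + 3 = -32 dBFS. ✓

-35 dBFS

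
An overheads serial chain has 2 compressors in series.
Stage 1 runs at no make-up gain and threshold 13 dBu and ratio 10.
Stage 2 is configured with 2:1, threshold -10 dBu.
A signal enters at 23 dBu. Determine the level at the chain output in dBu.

2 dBu

Stage 1: overshoot 10 dB → 10/10 = 1 dB → 14 dBu.
Stage 2: 14 dBu is 24 dB over -10 dBu; at 2:1 that becomes 12 dB over, giving 2 dBu.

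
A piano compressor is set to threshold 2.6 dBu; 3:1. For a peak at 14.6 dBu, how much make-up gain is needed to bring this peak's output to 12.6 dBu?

6 dB

Without make-up, output = threshold + overshoot/3 = 2.6 + 4 = 6.6 dBu.
Gap to target: 6 dB.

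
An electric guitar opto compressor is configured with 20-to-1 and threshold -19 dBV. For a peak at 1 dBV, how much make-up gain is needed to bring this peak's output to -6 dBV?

The peak compresses to -19 + 20/20 = -18 dBV.
To reach -6 dBV requires -6 − (-18) = 12 dB of make-up.

12 dB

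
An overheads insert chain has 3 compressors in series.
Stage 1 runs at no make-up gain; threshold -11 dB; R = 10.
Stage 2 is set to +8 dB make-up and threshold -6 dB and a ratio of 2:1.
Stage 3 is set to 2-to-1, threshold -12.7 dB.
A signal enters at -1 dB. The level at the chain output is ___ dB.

-7.35 dB

Stage 1: overshoot 10 dB → 10/10 = 1 dB → -10 dB.
Stage 2: -10 dB ≤ -6 dB, so stage 2 doesn't engage; make-up brings it to -2 dB.
Stage 3: overshoot 10.7 dB → 10.7/2 = 5.35 dB → -7.35 dB.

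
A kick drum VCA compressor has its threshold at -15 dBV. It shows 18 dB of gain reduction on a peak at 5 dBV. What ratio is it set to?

10:1

Input overshoot = 5 − (-15) = 20 dB.
Output overshoot = 20 − 18 = 2 dB.
Ratio = input overshoot / output overshoot = 20 / 2 = 10.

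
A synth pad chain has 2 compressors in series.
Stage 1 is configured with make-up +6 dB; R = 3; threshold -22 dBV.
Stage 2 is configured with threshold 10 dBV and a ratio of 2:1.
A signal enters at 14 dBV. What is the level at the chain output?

Stage 1: 14 dBV is 36 dB over -22 dBV; at 3:1 that becomes 12 dB over, giving -10 dBV; +6 dB make-up → -4 dBV.
Stage 2: below threshold (-4 ≤ 10); passes unchanged; output -4 dBV.

-4 dBV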